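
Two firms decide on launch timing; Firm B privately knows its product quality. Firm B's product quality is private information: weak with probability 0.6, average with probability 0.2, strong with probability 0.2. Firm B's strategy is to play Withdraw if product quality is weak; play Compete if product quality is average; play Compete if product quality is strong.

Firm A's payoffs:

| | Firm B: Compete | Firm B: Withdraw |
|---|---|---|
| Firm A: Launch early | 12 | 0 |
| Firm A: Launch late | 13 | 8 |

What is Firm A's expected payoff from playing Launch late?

E[Launch late] = 0.6·8 + 0.2·13 + 0.2·13 = 4.8 + 2.6 + 2.6 = 10

10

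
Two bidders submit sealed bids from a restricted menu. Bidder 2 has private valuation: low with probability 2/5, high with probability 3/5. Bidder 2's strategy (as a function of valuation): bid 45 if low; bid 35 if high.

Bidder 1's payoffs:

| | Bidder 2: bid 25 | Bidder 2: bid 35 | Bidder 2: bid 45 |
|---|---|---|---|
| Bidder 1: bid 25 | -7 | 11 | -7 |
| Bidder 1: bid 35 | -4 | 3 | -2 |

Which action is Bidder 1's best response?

bid 25

E[bid 25] = 2/5·(-7) + 3/5·(11) = 19/5
E[bid 35] = 2/5·(-2) + 3/5·(3) = 1
Best response: bid 25 (19/5 is the largest).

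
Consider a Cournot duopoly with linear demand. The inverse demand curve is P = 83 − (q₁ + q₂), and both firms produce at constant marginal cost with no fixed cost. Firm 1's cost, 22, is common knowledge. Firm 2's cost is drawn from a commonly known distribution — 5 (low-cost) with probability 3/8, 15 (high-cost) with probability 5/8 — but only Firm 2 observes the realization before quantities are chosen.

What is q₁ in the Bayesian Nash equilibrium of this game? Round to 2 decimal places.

16.75

Type-c best response for Firm 2: q₂(c) = (83 − c)/2 − q₁/2.
Firm 1 maximizes expected profit; its first-order condition is 83 − 2q₁ − E[q₂] − 22 = 0.
Substituting E[q₂] and solving: E[c₂] = 11.25, so q₁ = (83 − 2·22 + 11.25)/3 = 16.75.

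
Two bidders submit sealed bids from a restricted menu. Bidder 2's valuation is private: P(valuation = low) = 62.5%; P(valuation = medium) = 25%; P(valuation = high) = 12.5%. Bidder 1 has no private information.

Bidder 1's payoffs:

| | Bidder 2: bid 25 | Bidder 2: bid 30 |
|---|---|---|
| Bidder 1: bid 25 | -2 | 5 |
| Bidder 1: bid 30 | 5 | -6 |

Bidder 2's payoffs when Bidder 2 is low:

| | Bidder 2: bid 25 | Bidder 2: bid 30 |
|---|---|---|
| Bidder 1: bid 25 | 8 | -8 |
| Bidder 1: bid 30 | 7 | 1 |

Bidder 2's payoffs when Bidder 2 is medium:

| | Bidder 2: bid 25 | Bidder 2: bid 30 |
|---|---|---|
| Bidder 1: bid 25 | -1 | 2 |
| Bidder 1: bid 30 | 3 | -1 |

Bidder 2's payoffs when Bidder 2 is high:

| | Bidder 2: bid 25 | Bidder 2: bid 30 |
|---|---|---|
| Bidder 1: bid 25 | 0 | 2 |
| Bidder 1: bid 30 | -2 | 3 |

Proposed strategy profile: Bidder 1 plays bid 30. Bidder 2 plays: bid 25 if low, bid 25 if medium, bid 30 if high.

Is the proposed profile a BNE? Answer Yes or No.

Yes

Bidder 1 plays bid 30: E[bid 30] = 0.625·(5) + 0.25·(5) + 0.125·(-6) = 3.625; E[bid 25] = -1.125. Best-responding. ✓
Bidder 2 (valuation low), facing bid 30: bid 25 gives 7, bid 30 gives 1. Proposed bid 25 is best. ✓
Bidder 2 (valuation medium), facing bid 30: bid 25 gives 3, bid 30 gives -1. Proposed bid 25 is best. ✓
Bidder 2 (valuation high), facing bid 30: bid 25 gives -2, bid 30 gives 3. Proposed bid 30 is best. ✓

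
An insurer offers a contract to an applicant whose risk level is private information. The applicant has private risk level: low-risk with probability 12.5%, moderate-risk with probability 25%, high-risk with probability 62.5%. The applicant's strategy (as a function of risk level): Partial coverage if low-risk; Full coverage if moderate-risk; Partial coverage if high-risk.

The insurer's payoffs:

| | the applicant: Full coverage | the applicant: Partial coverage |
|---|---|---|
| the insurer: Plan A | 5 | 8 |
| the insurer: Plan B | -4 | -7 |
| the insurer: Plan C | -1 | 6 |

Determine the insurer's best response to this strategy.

Plan A

Compute the insurer's expected payoff for each action, taking the expectation over the applicant's type.
E[Plan A] = 0.125·(8) + 0.25·(5) + 0.625·(8) = 7.25
E[Plan B] = 0.125·(-7) + 0.25·(-4) + 0.625·(-7) = -6.25
E[Plan C] = 0.125·(6) + 0.25·(-1) + 0.625·(6) = 4.25
Best response: Plan A (7.25 is the largest).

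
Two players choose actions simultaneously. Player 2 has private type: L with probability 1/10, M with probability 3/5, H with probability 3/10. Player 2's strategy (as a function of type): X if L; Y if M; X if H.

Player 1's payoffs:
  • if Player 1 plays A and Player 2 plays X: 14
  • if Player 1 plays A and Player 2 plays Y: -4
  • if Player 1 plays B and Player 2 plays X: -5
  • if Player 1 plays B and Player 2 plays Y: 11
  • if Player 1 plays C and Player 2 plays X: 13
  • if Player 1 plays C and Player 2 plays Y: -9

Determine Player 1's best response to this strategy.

Compute Player 1's expected payoff for each action, taking the expectation over Player 2's type.
E[A] = 1/10·(14) + 3/5·(-4) + 3/10·(14) = 16/5
E[B] = 1/10·(-5) + 3/5·(11) + 3/10·(-5) = 23/5
E[C] = 1/10·(13) + 3/5·(-9) + 3/10·(13) = -1/5
Best response: B (23/5 is the largest).

B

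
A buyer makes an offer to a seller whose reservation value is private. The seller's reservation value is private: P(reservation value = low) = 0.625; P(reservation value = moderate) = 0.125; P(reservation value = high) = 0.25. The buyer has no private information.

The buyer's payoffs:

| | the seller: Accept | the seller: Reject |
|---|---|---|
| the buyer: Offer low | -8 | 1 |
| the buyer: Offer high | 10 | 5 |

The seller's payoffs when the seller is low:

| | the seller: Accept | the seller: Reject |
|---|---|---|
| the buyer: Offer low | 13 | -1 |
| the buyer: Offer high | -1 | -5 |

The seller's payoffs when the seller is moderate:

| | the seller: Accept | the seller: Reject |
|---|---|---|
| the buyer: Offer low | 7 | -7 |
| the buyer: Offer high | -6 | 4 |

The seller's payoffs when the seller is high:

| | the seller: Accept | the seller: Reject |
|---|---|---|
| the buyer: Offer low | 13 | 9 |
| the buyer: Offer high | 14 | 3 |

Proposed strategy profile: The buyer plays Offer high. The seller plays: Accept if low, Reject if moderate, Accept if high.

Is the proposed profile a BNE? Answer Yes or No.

The buyer plays Offer high: E[Offer high] = 0.625·(10) + 0.125·(5) + 0.25·(10) = 9.375; E[Offer low] = -6.875. Best-responding. ✓
The seller (reservation value low), facing Offer high: Accept gives -1, Reject gives -5. Proposed Accept is best. ✓
The seller (reservation value moderate), facing Offer high: Accept gives -6, Reject gives 4. Proposed Reject is best. ✓
The seller (reservation value high), facing Offer high: Accept gives 14, Reject gives 3. Proposed Accept is best. ✓

Yes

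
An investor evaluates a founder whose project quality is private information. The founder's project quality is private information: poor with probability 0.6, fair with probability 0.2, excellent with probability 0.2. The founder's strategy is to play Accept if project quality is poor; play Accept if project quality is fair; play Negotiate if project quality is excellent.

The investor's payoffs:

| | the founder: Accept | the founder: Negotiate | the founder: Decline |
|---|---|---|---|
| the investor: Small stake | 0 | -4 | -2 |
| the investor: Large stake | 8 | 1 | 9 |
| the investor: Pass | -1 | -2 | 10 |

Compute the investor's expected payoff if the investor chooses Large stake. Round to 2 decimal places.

E[Large stake] = 0.6·8 + 0.2·8 + 0.2·1 = 4.8 + 1.6 + 0.2 = 6.6

6.60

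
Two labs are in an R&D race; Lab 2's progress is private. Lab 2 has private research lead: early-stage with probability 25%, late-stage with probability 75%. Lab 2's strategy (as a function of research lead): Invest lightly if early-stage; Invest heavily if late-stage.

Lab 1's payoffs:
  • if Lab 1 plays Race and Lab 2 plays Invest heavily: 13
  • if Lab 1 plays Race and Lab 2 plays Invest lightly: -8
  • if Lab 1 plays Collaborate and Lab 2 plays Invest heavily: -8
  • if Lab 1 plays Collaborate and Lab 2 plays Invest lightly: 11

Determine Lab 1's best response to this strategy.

Compute Lab 1's expected payoff for each action, taking the expectation over Lab 2's type.
E[Race] = 0.25·(-8) + 0.75·(13) = 7.75
E[Collaborate] = 0.25·(11) + 0.75·(-8) = -3.25
Best response: Race (7.75 is the largest).

Race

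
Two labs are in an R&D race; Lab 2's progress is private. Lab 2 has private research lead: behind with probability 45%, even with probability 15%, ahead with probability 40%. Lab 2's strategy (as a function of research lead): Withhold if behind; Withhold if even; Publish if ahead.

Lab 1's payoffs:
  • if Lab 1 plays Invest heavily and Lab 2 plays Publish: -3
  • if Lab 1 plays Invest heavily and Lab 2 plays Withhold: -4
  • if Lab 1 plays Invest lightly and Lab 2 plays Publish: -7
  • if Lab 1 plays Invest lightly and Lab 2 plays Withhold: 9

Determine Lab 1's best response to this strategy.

Invest lightly

E[Invest heavily] = 0.45·(-4) + 0.15·(-4) + 0.4·(-3) = -3.6
E[Invest lightly] = 0.45·(9) + 0.15·(9) + 0.4·(-7) = 2.6
Best response: Invest lightly (2.6 is the largest).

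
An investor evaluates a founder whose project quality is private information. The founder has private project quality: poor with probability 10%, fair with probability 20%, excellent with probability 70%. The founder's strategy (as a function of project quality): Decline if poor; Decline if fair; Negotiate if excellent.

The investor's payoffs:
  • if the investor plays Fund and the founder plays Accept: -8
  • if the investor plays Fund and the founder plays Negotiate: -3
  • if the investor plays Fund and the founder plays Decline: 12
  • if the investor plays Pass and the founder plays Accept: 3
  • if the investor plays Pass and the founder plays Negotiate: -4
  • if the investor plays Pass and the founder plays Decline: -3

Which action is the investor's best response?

Fund

Compute the investor's expected payoff for each action, taking the expectation over the founder's type.
E[Fund] = 0.1·(12) + 0.2·(12) + 0.7·(-3) = 1.5
E[Pass] = 0.1·(-3) + 0.2·(-3) + 0.7·(-4) = -3.7
Best response: Fund (1.5 is the largest).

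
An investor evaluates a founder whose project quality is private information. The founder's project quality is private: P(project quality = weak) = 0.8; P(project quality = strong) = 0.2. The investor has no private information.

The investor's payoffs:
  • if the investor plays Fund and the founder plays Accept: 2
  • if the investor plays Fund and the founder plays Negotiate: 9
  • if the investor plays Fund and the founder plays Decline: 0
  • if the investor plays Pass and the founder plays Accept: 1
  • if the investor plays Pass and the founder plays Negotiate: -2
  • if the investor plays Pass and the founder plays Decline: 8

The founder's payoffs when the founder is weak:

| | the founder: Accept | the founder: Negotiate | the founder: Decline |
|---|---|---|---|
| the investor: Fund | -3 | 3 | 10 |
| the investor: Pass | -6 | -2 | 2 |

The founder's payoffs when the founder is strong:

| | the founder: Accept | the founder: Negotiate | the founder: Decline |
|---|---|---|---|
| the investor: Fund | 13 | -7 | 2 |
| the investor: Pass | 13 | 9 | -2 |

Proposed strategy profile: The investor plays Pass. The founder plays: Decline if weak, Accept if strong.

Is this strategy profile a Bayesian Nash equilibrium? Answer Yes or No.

Yes

A profile is a BNE iff every type of every player is best-responding given beliefs about the other side.
The investor plays Pass: E[Pass] = 0.8·(8) + 0.2·(1) = 6.6; E[Fund] = 0.4. Best-responding. ✓
The founder (project quality weak), facing Pass: Accept gives -6, Negotiate gives -2, Decline gives 2. Proposed Decline is best. ✓
The founder (project quality strong), facing Pass: Accept gives 13, Negotiate gives 9, Decline gives -2. Proposed Accept is best. ✓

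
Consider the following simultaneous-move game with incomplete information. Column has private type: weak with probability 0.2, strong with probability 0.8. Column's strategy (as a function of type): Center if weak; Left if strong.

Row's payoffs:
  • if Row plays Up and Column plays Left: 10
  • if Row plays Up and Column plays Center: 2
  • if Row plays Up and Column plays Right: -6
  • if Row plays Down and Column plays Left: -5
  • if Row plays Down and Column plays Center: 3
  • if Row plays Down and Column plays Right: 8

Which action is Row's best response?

Up

Compute Row's expected payoff for each action, taking the expectation over Column's type.
E[Up] = 0.2·(2) + 0.8·(10) = 8.4
E[Down] = 0.2·(3) + 0.8·(-5) = -3.4
Best response: Up (8.4 is the largest).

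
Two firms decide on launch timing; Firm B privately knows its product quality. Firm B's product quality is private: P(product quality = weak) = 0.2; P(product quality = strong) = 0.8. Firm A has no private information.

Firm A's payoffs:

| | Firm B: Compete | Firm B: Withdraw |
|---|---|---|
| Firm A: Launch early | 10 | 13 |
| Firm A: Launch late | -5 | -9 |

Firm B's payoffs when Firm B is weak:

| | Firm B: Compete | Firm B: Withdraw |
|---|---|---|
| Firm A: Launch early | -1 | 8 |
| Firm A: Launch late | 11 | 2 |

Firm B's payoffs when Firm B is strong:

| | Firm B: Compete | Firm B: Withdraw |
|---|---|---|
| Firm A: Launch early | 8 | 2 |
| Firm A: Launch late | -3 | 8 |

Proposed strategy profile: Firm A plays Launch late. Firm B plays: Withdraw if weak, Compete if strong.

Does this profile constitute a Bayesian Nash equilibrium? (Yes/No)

No

Firm A plays Launch late: E[Launch late] = 0.2·(-9) + 0.8·(-5) = -5.8; E[Launch early] = 10.6. Not best-responding. ✗
Firm B (product quality weak), facing Launch late: Compete gives 11, Withdraw gives 2. Proposed Withdraw is not best — profitable deviation exists. ✗
Firm B (product quality strong), facing Launch late: Compete gives -3, Withdraw gives 8. Proposed Compete is not best — profitable deviation exists. ✗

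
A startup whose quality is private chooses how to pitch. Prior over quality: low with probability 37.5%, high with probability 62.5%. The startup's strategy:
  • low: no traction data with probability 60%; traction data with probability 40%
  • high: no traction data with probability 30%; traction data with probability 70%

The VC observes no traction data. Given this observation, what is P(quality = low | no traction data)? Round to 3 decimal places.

P(no traction data) = 0.375·0.6 + 0.625·0.3 = 0.4125
P(low | no traction data) = (0.375·0.6) / 0.4125 = 0.225 / 0.4125 = 0.545455

0.545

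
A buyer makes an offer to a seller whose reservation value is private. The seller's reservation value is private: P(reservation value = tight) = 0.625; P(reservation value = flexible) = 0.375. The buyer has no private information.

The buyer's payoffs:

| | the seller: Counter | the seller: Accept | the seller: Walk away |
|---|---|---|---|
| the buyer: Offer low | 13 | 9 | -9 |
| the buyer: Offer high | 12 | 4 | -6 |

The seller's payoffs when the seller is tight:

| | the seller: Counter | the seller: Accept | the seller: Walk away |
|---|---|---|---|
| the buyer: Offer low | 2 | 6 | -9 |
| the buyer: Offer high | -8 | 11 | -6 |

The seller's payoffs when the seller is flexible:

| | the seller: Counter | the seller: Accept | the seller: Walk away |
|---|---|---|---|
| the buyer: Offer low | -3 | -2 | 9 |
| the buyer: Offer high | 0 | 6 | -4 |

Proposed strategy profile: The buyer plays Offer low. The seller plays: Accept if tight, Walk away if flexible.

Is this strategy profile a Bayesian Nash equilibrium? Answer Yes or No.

Yes

The buyer plays Offer low: E[Offer low] = 0.625·(9) + 0.375·(-9) = 2.25; E[Offer high] = 0.25. Best-responding. ✓
The seller (reservation value tight), facing Offer low: Counter gives 2, Accept gives 6, Walk away gives -9. Proposed Accept is best. ✓
The seller (reservation value flexible), facing Offer low: Counter gives -3, Accept gives -2, Walk away gives 9. Proposed Walk away is best. ✓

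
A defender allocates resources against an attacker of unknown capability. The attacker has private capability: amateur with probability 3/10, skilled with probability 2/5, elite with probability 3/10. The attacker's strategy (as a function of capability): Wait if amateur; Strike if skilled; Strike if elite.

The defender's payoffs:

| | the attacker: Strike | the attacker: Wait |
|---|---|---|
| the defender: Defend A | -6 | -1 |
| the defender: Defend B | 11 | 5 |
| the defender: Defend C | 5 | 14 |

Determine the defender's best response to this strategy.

Defend B

E[Defend A] = 3/10·(-1) + 2/5·(-6) + 3/10·(-6) = -9/2
E[Defend B] = 3/10·(5) + 2/5·(11) + 3/10·(11) = 46/5
E[Defend C] = 3/10·(14) + 2/5·(5) + 3/10·(5) = 77/10
Best response: Defend B (46/5 is the largest).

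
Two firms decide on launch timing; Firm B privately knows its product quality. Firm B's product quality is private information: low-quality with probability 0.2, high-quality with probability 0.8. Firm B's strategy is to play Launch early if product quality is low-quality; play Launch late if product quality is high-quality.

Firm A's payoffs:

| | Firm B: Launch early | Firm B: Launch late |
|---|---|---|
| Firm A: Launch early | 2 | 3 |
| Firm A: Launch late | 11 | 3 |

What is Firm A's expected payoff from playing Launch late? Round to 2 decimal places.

4.60

E[Launch late] = 0.2·11 + 0.8·3 = 2.2 + 2.4 = 4.6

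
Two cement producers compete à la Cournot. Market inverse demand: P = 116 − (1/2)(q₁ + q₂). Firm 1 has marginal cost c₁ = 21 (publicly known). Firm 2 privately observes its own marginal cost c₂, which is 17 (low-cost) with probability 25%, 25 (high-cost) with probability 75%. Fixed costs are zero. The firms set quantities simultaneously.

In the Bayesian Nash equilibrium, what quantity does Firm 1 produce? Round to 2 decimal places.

64.67

Type-c best response for Firm 2: q₂(c) = (116 − c) − q₁/2.
Firm 1 maximizes expected profit; its first-order condition is 116 − q₁ − (1/2)E[q₂] − 21 = 0.
Substituting E[q₂] and solving: E[c₂] = 23, so q₁ = (116 − 2·21 + 23)/(3/2) = 64.6667.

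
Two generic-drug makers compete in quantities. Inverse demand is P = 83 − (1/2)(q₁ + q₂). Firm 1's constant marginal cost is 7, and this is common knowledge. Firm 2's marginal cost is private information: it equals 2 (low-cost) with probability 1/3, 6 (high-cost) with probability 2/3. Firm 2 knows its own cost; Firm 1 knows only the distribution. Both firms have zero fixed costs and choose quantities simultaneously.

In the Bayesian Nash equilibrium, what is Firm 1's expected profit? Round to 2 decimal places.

Each type of Firm 2 best-responds to q₁; Firm 1 best-responds to the expected q₂ over Firm 2's types.
Firm 2 with cost c maximizes (83 − (1/2)(q₁+q₂) − c)·q₂, giving q₂(c) = (83 − c − (1/2)q₁).
E[c₂] = 1/3·2 + 2/3·6 = 4.66667
Firm 1's FOC against E[q₂] yields q₁ = (83 − 2·7 + E[c₂])/(3/2) = (83 − 14 + 4.66667)/(3/2) = 49.1111.
E[P] = 83 − (1/2)·(q₁ + E[q₂]) = 31.5556; Firm 1's expected profit = (E[P] − 7)·q₁ = (31.5556 − 7)·49.1111 = 1205.95.

1205.95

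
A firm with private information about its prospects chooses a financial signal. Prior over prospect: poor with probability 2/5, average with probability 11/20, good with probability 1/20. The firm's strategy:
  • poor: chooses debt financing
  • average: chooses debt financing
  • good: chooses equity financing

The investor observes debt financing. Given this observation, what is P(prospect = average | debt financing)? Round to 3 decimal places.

0.579

Apply Bayes' rule using the sender's strategy as the likelihood.
P(debt financing) = (2/5)·1 + (11/20)·1 + (1/20)·0 = 19/20
P(average | debt financing) = ((11/20)·1) / (19/20) = (11/20) / (19/20) = 11/19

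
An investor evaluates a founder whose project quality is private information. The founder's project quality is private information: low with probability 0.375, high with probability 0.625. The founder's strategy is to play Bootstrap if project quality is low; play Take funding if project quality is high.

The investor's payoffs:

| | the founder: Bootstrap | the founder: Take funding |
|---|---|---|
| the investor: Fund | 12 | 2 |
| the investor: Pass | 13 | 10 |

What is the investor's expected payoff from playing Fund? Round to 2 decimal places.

5.75

Take the expectation over the founder's project quality, weighting each type's action by its prior probability.
E[Fund] = 0.375·12 + 0.625·2 = 4.5 + 1.25 = 5.75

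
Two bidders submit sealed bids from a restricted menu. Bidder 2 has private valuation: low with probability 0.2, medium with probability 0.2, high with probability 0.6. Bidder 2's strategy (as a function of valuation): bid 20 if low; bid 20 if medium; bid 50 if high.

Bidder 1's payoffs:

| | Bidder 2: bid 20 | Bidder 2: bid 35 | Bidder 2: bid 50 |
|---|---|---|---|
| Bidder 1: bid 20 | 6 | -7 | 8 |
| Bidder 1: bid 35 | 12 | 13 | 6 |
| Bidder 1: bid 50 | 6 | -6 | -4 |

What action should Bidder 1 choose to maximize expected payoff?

E[bid 20] = 0.2·(6) + 0.2·(6) + 0.6·(8) = 7.2
E[bid 35] = 0.2·(12) + 0.2·(12) + 0.6·(6) = 8.4
E[bid 50] = 0.2·(6) + 0.2·(6) + 0.6·(-4) = 0
Best response: bid 35 (8.4 is the largest).

bid 35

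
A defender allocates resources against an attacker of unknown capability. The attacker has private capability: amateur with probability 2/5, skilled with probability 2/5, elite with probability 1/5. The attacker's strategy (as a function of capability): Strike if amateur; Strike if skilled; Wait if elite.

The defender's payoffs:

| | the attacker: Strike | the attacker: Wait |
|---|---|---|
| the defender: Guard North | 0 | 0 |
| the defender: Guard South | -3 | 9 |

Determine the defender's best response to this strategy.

E[Guard North] = 2/5·(0) + 2/5·(0) + 1/5·(0) = 0
E[Guard South] = 2/5·(-3) + 2/5·(-3) + 1/5·(9) = -3/5
Best response: Guard North (0 is the largest).

Guard North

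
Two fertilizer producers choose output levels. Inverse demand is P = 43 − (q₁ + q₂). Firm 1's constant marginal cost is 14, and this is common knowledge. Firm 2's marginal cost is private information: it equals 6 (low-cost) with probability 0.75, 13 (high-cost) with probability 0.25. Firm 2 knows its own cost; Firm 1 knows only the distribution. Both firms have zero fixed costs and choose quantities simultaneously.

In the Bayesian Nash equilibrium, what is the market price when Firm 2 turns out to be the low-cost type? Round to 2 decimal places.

20.71

Type-c best response for Firm 2: q₂(c) = (43 − c)/2 − q₁/2.
Firm 1 maximizes expected profit; its first-order condition is 43 − 2q₁ − E[q₂] − 14 = 0.
Substituting E[q₂] and solving: E[c₂] = 7.75, so q₁ = (43 − 2·14 + 7.75)/3 = 7.58333.
q₂(low-cost) = 14.7083, so P = 43 − (7.58333 + 14.7083) = 20.7083.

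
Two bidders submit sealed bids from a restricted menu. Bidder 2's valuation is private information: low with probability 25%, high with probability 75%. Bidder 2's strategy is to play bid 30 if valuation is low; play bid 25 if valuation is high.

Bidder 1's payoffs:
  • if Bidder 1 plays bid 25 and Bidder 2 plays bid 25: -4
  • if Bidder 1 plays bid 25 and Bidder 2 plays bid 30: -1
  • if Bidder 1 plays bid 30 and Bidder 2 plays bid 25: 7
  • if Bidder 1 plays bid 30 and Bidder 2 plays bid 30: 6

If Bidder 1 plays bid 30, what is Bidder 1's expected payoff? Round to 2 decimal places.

E[bid 30] = 0.25·6 + 0.75·7 = 1.5 + 5.25 = 6.75

6.75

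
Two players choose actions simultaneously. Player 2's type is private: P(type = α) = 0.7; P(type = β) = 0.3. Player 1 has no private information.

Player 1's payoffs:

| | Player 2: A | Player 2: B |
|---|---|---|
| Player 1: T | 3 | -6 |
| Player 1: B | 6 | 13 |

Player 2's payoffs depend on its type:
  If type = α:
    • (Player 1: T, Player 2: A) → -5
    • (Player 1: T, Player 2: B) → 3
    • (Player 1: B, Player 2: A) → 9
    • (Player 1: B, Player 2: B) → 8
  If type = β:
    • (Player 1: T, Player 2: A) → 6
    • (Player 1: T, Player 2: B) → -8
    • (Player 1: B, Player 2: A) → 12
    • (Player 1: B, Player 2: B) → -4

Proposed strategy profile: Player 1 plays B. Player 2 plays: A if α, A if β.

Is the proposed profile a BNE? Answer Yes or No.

Yes

Player 1 plays B: E[B] = 0.7·(6) + 0.3·(6) = 6; E[T] = 3. Best-responding. ✓
Player 2 (type α), facing B: A gives 9, B gives 8. Proposed A is best. ✓
Player 2 (type β), facing B: A gives 12, B gives -4. Proposed A is best. ✓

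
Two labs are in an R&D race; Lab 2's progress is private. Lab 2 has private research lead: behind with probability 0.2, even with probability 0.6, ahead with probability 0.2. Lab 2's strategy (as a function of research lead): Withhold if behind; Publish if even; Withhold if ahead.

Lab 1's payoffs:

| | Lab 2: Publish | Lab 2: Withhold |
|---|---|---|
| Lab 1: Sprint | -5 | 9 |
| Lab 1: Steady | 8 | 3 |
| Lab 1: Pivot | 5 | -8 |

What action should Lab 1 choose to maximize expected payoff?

E[Sprint] = 0.2·(9) + 0.6·(-5) + 0.2·(9) = 0.6
E[Steady] = 0.2·(3) + 0.6·(8) + 0.2·(3) = 6
E[Pivot] = 0.2·(-8) + 0.6·(5) + 0.2·(-8) = -0.2
Best response: Steady (6 is the largest).

Steady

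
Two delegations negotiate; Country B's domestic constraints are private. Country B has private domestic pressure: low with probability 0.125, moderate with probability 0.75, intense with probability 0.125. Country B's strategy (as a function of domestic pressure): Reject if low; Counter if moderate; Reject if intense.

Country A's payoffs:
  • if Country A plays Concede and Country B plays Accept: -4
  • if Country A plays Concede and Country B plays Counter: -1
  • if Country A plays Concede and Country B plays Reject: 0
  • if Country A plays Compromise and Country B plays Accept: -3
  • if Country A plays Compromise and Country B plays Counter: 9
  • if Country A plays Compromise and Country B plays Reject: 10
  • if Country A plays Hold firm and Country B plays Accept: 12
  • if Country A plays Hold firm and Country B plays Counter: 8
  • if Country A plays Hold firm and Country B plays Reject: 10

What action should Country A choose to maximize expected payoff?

Compute Country A's expected payoff for each action, taking the expectation over Country B's type.
E[Concede] = 0.125·(0) + 0.75·(-1) + 0.125·(0) = -0.75
E[Compromise] = 0.125·(10) + 0.75·(9) + 0.125·(10) = 9.25
E[Hold firm] = 0.125·(10) + 0.75·(8) + 0.125·(10) = 8.5
Best response: Compromise (9.25 is the largest).

Compromise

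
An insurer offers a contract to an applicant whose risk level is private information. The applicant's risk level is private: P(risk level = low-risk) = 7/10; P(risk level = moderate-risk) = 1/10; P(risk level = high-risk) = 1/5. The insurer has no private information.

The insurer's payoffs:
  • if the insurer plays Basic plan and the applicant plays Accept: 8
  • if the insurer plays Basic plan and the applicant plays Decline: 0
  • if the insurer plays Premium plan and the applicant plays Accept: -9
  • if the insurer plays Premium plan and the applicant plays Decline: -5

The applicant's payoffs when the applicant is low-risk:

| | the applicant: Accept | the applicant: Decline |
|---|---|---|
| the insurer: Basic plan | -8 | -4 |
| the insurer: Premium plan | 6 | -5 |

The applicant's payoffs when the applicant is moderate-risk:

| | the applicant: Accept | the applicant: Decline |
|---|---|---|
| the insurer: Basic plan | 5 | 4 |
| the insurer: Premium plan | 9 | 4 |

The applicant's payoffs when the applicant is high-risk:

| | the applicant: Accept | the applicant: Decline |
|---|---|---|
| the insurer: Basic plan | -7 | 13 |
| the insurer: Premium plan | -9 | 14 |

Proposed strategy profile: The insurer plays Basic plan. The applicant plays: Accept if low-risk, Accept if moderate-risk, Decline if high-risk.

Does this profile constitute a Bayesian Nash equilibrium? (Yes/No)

A profile is a BNE iff every type of every player is best-responding given beliefs about the other side.
The insurer plays Basic plan: E[Basic plan] = 7/10·(8) + 1/10·(8) + 1/5·(0) = 32/5; E[Premium plan] = -41/5. Best-responding. ✓
The applicant (risk level low-risk), facing Basic plan: Accept gives -8, Decline gives -4. Proposed Accept is not best — profitable deviation exists. ✗
The applicant (risk level moderate-risk), facing Basic plan: Accept gives 5, Decline gives 4. Proposed Accept is best. ✓
The applicant (risk level high-risk), facing Basic plan: Accept gives -7, Decline gives 13. Proposed Decline is best. ✓

No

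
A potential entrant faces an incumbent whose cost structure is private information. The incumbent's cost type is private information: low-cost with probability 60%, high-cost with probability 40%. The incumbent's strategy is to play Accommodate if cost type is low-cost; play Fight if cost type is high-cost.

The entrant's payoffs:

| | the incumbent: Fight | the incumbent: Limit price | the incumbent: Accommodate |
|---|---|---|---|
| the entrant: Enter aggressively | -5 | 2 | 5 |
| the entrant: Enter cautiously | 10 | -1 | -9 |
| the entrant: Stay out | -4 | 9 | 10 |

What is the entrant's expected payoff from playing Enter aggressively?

1

E[Enter aggressively] = 0.6·5 + 0.4·(-5) = 3 + (-2) = 1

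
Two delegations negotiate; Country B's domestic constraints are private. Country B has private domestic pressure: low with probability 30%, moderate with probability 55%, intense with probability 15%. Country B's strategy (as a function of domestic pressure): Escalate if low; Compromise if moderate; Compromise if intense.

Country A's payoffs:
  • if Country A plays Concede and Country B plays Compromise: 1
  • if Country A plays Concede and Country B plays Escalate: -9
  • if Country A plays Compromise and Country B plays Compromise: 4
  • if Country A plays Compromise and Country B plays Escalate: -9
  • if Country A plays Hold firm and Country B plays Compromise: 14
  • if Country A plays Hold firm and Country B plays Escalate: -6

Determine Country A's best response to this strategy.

E[Concede] = 0.3·(-9) + 0.55·(1) + 0.15·(1) = -2
E[Compromise] = 0.3·(-9) + 0.55·(4) + 0.15·(4) = 0.1
E[Hold firm] = 0.3·(-6) + 0.55·(14) + 0.15·(14) = 8
Best response: Hold firm (8 is the largest).

Hold firm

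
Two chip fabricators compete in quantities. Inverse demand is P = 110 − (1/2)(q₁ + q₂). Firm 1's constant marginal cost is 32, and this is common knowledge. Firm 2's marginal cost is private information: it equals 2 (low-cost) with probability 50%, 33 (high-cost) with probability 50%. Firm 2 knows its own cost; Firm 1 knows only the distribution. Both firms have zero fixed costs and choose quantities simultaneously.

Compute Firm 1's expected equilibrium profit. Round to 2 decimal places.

Type-c best response for Firm 2: q₂(c) = (110 − c) − q₁/2.
Firm 1 maximizes expected profit; its first-order condition is 110 − q₁ − (1/2)E[q₂] − 32 = 0.
Substituting E[q₂] and solving: E[c₂] = 17.5, so q₁ = (110 − 2·32 + 17.5)/(3/2) = 42.3333.
E[P] = 110 − (1/2)·(q₁ + E[q₂]) = 53.1667; Firm 1's expected profit = (E[P] − 32)·q₁ = (53.1667 − 32)·42.3333 = 896.056.

896.06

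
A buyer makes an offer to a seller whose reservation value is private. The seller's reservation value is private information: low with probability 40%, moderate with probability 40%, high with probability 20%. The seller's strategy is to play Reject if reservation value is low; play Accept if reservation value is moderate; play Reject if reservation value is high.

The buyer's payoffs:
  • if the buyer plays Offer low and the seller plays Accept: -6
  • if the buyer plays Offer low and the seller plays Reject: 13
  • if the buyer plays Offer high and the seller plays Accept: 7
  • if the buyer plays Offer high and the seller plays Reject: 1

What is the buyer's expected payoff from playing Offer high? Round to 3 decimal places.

Take the expectation over the seller's reservation value, weighting each type's action by its prior probability.
E[Offer high] = 0.4·1 + 0.4·7 + 0.2·1 = 0.4 + 2.8 + 0.2 = 3.4

3.400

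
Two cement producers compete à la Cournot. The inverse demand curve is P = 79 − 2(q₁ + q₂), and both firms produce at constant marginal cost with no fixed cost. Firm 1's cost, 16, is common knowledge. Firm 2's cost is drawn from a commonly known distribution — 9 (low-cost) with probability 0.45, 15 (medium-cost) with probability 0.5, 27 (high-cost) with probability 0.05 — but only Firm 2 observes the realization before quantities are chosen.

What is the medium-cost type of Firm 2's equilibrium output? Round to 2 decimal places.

11.01

Type-c best response for Firm 2: q₂(c) = (79 − c)/4 − q₁/2.
Firm 1 maximizes expected profit; its first-order condition is 79 − 4q₁ − 2E[q₂] − 16 = 0.
Substituting E[q₂] and solving: E[c₂] = 12.9, so q₁ = (79 − 2·16 + 12.9)/6 = 9.98333.
q₂(medium-cost) = (79 − 15 − 2·9.98333)/4 = 11.0083.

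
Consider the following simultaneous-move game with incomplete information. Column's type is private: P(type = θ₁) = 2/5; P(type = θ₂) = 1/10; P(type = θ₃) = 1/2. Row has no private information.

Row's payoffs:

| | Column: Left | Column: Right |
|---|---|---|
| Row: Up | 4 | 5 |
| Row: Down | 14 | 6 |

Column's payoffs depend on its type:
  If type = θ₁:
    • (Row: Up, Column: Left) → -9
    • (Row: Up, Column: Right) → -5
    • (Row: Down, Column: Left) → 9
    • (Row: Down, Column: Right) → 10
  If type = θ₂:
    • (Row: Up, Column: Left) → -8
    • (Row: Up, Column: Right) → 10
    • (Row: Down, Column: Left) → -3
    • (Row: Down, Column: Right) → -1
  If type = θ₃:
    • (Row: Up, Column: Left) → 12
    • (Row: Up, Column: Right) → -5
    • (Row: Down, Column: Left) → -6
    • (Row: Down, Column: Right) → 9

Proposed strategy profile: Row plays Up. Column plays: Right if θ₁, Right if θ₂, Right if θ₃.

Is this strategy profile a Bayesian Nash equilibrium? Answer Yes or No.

Row plays Up: E[Up] = 2/5·(5) + 1/10·(5) + 1/2·(5) = 5; E[Down] = 6. Not best-responding. ✗
Column (type θ₁), facing Up: Left gives -9, Right gives -5. Proposed Right is best. ✓
Column (type θ₂), facing Up: Left gives -8, Right gives 10. Proposed Right is best. ✓
Column (type θ₃), facing Up: Left gives 12, Right gives -5. Proposed Right is not best — profitable deviation exists. ✗

No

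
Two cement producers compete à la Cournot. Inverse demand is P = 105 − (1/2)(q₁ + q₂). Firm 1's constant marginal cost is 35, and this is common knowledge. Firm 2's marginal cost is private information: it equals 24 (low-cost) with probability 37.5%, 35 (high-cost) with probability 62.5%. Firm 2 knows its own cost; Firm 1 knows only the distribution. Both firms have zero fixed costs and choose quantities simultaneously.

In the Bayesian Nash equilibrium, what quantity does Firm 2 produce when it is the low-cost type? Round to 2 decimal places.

59.04

Firm 2 with cost c maximizes (105 − (1/2)(q₁+q₂) − c)·q₂, giving q₂(c) = (105 − c − (1/2)q₁).
E[c₂] = 0.375·24 + 0.625·35 = 30.875
Firm 1's FOC against E[q₂] yields q₁ = (105 − 2·35 + E[c₂])/(3/2) = (105 − 70 + 30.875)/(3/2) = 43.9167.
q₂(low-cost) = (105 − 24 − (1/2)·43.9167) = 59.0417.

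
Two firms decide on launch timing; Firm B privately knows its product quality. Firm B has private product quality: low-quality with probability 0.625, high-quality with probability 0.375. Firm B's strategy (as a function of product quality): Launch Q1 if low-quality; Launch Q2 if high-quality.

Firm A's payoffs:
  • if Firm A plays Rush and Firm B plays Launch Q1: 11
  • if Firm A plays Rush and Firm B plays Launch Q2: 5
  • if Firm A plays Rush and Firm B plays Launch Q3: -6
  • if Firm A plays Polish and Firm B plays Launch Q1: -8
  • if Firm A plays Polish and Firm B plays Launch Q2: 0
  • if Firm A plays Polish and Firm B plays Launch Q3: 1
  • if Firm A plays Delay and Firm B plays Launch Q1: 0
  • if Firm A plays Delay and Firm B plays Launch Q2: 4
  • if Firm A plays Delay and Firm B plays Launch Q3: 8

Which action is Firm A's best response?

Rush

E[Rush] = 0.625·(11) + 0.375·(5) = 8.75
E[Polish] = 0.625·(-8) + 0.375·(0) = -5
E[Delay] = 0.625·(0) + 0.375·(4) = 1.5
Best response: Rush (8.75 is the largest).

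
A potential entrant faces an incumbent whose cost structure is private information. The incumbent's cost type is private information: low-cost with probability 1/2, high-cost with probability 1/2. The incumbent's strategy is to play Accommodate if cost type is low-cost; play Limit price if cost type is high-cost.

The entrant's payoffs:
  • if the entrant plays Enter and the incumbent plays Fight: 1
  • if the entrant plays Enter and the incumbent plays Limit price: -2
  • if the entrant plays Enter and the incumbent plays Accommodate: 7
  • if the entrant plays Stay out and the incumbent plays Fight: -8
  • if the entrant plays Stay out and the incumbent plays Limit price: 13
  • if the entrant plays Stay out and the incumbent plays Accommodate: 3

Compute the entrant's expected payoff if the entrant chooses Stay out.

E[Stay out] = 1/2·3 + 1/2·13 = 3/2 + 13/2 = 8

8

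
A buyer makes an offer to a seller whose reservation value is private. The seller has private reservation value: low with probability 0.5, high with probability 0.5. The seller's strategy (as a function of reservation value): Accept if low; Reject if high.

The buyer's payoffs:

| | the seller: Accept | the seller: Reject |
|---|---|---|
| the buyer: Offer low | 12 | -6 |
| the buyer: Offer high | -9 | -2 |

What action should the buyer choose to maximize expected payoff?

Offer low

E[Offer low] = 0.5·(12) + 0.5·(-6) = 3
E[Offer high] = 0.5·(-9) + 0.5·(-2) = -5.5
Best response: Offer low (3 is the largest).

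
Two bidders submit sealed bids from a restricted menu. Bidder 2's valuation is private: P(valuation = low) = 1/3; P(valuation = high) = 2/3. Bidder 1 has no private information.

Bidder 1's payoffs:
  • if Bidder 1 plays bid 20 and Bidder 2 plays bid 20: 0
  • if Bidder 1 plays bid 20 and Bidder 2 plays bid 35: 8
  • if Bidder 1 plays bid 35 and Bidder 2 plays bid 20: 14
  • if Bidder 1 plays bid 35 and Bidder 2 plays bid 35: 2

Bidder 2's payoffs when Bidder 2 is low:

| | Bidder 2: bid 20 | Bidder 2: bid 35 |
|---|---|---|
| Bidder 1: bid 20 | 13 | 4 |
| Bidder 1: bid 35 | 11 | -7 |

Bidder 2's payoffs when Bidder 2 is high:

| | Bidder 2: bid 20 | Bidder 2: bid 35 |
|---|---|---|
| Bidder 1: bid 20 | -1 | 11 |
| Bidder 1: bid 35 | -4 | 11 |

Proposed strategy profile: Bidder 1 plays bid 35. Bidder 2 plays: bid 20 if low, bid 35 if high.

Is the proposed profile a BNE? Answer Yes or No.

Yes

Bidder 1 plays bid 35: E[bid 35] = 1/3·(14) + 2/3·(2) = 6; E[bid 20] = 16/3. Best-responding. ✓
Bidder 2 (valuation low), facing bid 35: bid 20 gives 11, bid 35 gives -7. Proposed bid 20 is best. ✓
Bidder 2 (valuation high), facing bid 35: bid 20 gives -4, bid 35 gives 11. Proposed bid 35 is best. ✓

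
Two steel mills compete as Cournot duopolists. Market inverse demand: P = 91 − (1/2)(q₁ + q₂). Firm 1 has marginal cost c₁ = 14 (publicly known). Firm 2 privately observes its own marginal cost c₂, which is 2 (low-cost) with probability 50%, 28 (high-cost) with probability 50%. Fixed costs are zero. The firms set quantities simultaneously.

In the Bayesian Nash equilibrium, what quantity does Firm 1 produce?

52

Type-c best response for Firm 2: q₂(c) = (91 − c) − q₁/2.
Firm 1 maximizes expected profit; its first-order condition is 91 − q₁ − (1/2)E[q₂] − 14 = 0.
Substituting E[q₂] and solving: E[c₂] = 15, so q₁ = (91 − 2·14 + 15)/(3/2) = 52.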